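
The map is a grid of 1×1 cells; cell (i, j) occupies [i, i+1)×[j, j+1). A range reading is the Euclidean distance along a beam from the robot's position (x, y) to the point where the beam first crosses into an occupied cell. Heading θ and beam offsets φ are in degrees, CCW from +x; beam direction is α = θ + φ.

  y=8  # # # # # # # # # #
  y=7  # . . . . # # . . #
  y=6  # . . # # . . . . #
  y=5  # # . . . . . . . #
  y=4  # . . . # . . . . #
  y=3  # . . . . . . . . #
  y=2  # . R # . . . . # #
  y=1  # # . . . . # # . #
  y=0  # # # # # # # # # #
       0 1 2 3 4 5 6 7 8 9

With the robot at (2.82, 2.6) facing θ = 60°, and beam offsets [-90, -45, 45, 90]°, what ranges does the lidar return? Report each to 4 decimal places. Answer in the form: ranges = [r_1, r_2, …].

ranges = [0.2078, 0.1863, 3.1682, 2.1016]

beam 1: φ=-90°, α=330°
  dir = (cos 330°, sin 330°) = (0.8660, -0.5000); from cell (2,2)
  next x-line at t=0.2078, next y-line at t=1.2000; Δt_x=1.1547, Δt_y=2.0000
    x: enter (3,2) at t=0.2078 ← occupied
  → r_1 = 0.2078
beam 2: φ=-45°, α=15°
  dir = (cos 15°, sin 15°) = (0.9659, 0.2588); from cell (2,2)
  next x-line at t=0.1863, next y-line at t=1.5455; Δt_x=1.0353, Δt_y=3.8637
    x: enter (3,2) at t=0.1863 ← occupied
  → r_2 = 0.1863
beam 3: φ=45°, α=105°
  dir = (cos 105°, sin 105°) = (-0.2588, 0.9659); from cell (2,2)
  next x-line at t=3.1682, next y-line at t=0.4141; Δt_x=3.8637, Δt_y=1.0353
    y: enter (2,3) at t=0.4141
    y: enter (2,4) at t=1.4494
    y: enter (2,5) at t=2.4847
    x: enter (1,5) at t=3.1682 ← occupied
  → r_3 = 3.1682
beam 4: φ=90°, α=150°
  dir = (cos 150°, sin 150°) = (-0.8660, 0.5000); from cell (2,2)
  next x-line at t=0.9469, next y-line at t=0.8000; Δt_x=1.1547, Δt_y=2.0000
    y: enter (2,3) at t=0.8000
    x: enter (1,3) at t=0.9469
    x: enter (0,3) at t=2.1016 ← occupied
  → r_4 = 2.1016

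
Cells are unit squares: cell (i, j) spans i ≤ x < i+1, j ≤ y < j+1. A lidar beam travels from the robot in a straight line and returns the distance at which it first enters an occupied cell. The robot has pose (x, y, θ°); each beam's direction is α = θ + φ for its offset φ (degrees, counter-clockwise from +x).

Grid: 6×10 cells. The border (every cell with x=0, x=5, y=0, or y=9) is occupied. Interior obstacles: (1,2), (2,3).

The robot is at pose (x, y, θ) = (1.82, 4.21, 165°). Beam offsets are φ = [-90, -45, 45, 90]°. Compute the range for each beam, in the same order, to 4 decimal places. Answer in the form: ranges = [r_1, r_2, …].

beam 1: φ=-90°, α=75°
  direction (0.2588, 0.9659); cell (1,4); t to first gridline: x 0.6955, y 0.8179 (then +3.8637 / +1.0353)
    (2,4) via x @ 0.6955
    (2,5) via y @ 0.8179
    (2,6) via y @ 1.8531
    (2,7) via y @ 2.8884
    (2,8) via y @ 3.9237
    (3,8) via x @ 4.5592
    (3,9) via y @ 4.9590  # hit
  → r_1 = 4.9590
beam 2: φ=-45°, α=120°
  direction (-0.5000, 0.8660); cell (1,4); t to first gridline: x 1.6400, y 0.9122 (then +2.0000 / +1.1547)
    (1,5) via y @ 0.9122
    (0,5) via x @ 1.6400  # hit
  → r_2 = 1.6400
beam 3: φ=45°, α=210°
  direction (-0.8660, -0.5000); cell (1,4); t to first gridline: x 0.9469, y 0.4200 (then +1.1547 / +2.0000)
    (1,3) via y @ 0.4200
    (0,3) via x @ 0.9469  # hit
  → r_3 = 0.9469
beam 4: φ=90°, α=255°
  direction (-0.2588, -0.9659); cell (1,4); t to first gridline: x 3.1682, y 0.2174 (then +3.8637 / +1.0353)
    (1,3) via y @ 0.2174
    (1,2) via y @ 1.2527  # hit
  → r_4 = 1.2527

ranges = [4.9590, 1.6400, 0.9469, 1.2527]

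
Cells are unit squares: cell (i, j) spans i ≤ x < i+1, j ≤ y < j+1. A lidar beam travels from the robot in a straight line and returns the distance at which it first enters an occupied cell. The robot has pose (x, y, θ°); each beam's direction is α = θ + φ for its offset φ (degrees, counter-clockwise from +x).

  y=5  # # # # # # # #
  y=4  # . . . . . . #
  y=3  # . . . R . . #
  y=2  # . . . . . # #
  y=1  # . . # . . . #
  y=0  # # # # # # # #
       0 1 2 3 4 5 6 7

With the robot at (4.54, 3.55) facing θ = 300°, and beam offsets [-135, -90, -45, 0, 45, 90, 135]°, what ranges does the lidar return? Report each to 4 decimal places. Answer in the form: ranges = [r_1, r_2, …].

beam 1: φ=-135°, α=165°
  cosα=-0.9659 sinα=0.2588 | (4,3) | tMaxX 0.5590 tMaxY 1.7387 | tΔX 1.0353 tΔY 3.8637
    t=0.5590 [x] (3,3)
    t=1.5943 [x] (2,3)
    t=1.7387 [y] (2,4)
    t=2.6296 [x] (1,4)
    t=3.6649 [x] (0,4) — stop
  → r_1 = 3.6649
beam 2: φ=-90°, α=210°
  cosα=-0.8660 sinα=-0.5000 | (4,3) | tMaxX 0.6235 tMaxY 1.1000 | tΔX 1.1547 tΔY 2.0000
    t=0.6235 [x] (3,3)
    t=1.1000 [y] (3,2)
    t=1.7782 [x] (2,2)
    t=2.9329 [x] (1,2)
    t=3.1000 [y] (1,1)
    t=4.0876 [x] (0,1) — stop
  → r_2 = 4.0876
beam 3: φ=-45°, α=255°
  cosα=-0.2588 sinα=-0.9659 | (4,3) | tMaxX 2.0864 tMaxY 0.5694 | tΔX 3.8637 tΔY 1.0353
    t=0.5694 [y] (4,2)
    t=1.6047 [y] (4,1)
    t=2.0864 [x] (3,1) — stop
  → r_3 = 2.0864
beam 4: φ=0°, α=300°
  cosα=0.5000 sinα=-0.8660 | (4,3) | tMaxX 0.9200 tMaxY 0.6351 | tΔX 2.0000 tΔY 1.1547
    t=0.6351 [y] (4,2)
    t=0.9200 [x] (5,2)
    t=1.7898 [y] (5,1)
    t=2.9200 [x] (6,1)
    t=2.9445 [y] (6,0) — stop
  → r_4 = 2.9445
beam 5: φ=45°, α=345°
  cosα=0.9659 sinα=-0.2588 | (4,3) | tMaxX 0.4762 tMaxY 2.1250 | tΔX 1.0353 tΔY 3.8637
    t=0.4762 [x] (5,3)
    t=1.5115 [x] (6,3)
    t=2.1250 [y] (6,2) — stop
  → r_5 = 2.1250
beam 6: φ=90°, α=30°
  cosα=0.8660 sinα=0.5000 | (4,3) | tMaxX 0.5312 tMaxY 0.9000 | tΔX 1.1547 tΔY 2.0000
    t=0.5312 [x] (5,3)
    t=0.9000 [y] (5,4)
    t=1.6859 [x] (6,4)
    t=2.8406 [x] (7,4) — stop
  → r_6 = 2.8406
beam 7: φ=135°, α=75°
  cosα=0.2588 sinα=0.9659 | (4,3) | tMaxX 1.7773 tMaxY 0.4659 | tΔX 3.8637 tΔY 1.0353
    t=0.4659 [y] (4,4)
    t=1.5012 [y] (4,5) — stop
  → r_7 = 1.5012

ranges = [3.6649, 4.0876, 2.0864, 2.9445, 2.1250, 2.8406, 1.5012]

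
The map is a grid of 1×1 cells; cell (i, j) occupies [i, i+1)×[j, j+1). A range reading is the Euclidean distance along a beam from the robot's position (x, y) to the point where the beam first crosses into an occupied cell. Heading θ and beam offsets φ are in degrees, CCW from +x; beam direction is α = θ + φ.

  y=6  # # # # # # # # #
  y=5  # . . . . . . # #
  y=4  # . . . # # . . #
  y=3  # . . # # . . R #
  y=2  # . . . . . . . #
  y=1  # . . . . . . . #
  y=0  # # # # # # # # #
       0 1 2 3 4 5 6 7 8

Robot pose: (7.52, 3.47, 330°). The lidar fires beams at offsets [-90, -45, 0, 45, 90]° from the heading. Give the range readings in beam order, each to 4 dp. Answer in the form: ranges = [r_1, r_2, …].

beam 1: φ=-90°, α=240°
  direction (-0.5000, -0.8660); cell (7,3); t to first gridline: x 1.0400, y 0.5427 (then +2.0000 / +1.1547)
    (7,2) via y @ 0.5427
    (6,2) via x @ 1.0400
    (6,1) via y @ 1.6974
    (6,0) via y @ 2.8521  # hit
  → r_1 = 2.8521
beam 2: φ=-45°, α=285°
  direction (0.2588, -0.9659); cell (7,3); t to first gridline: x 1.8546, y 0.4866 (then +3.8637 / +1.0353)
    (7,2) via y @ 0.4866
    (7,1) via y @ 1.5219
    (8,1) via x @ 1.8546  # hit
  → r_2 = 1.8546
beam 3: φ=0°, α=330°
  direction (0.8660, -0.5000); cell (7,3); t to first gridline: x 0.5543, y 0.9400 (then +1.1547 / +2.0000)
    (8,3) via x @ 0.5543  # hit
  → r_3 = 0.5543
beam 4: φ=45°, α=15°
  direction (0.9659, 0.2588); cell (7,3); t to first gridline: x 0.4969, y 2.0478 (then +1.0353 / +3.8637)
    (8,3) via x @ 0.4969  # hit
  → r_4 = 0.4969
beam 5: φ=90°, α=60°
  direction (0.5000, 0.8660); cell (7,3); t to first gridline: x 0.9600, y 0.6120 (then +2.0000 / +1.1547)
    (7,4) via y @ 0.6120
    (8,4) via x @ 0.9600  # hit
  → r_5 = 0.9600

ranges = [2.8521, 1.8546, 0.5543, 0.4969, 0.9600]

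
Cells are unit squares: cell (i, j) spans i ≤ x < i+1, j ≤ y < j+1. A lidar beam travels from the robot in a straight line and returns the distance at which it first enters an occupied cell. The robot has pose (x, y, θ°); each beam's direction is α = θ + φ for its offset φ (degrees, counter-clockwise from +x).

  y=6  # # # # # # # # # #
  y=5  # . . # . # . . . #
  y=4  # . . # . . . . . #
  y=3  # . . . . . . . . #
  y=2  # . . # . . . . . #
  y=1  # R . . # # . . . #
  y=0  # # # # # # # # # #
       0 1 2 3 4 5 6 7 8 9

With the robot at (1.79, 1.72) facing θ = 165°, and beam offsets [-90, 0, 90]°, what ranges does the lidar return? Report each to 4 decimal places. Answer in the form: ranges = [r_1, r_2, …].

ranges = [4.4310, 0.8179, 0.7454]

beam 1: φ=-90°, α=75°
  d=(0.2588,0.9659)  start (1,1)  tX=0.8114 tY=0.2899  stride 1/|dx|=3.8637 1/|dy|=1.0353
    cross y-line → (1,2), t=0.2899
    cross x-line → (2,2), t=0.8114
    cross y-line → (2,3), t=1.3252
    cross y-line → (2,4), t=2.3604
    cross y-line → (2,5), t=3.3957
    cross y-line → (2,6), t=4.4310 (wall)
  → r_1 = 4.4310
beam 2: φ=0°, α=165°
  d=(-0.9659,0.2588)  start (1,1)  tX=0.8179 tY=1.0818  stride 1/|dx|=1.0353 1/|dy|=3.8637
    cross x-line → (0,1), t=0.8179 (wall)
  → r_2 = 0.8179
beam 3: φ=90°, α=255°
  d=(-0.2588,-0.9659)  start (1,1)  tX=3.0523 tY=0.7454  stride 1/|dx|=3.8637 1/|dy|=1.0353
    cross y-line → (1,0), t=0.7454 (wall)
  → r_3 = 0.7454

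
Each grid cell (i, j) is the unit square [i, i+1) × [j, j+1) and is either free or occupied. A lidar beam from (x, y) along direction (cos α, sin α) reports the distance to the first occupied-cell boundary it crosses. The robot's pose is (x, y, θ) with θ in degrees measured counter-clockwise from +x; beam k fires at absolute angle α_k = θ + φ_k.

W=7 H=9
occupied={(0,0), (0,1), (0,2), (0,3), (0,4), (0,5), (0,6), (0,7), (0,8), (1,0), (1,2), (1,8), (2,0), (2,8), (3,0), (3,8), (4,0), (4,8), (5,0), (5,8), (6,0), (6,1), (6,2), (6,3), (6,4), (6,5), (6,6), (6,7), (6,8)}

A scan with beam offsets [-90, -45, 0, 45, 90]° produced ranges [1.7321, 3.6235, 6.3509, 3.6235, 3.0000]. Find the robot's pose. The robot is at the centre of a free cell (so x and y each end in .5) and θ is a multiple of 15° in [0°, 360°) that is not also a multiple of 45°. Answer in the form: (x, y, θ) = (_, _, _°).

(x, y, θ) = (2.5, 6.5, 300°)

Enumerate (i+0.5, j+0.5, θ) over the 34 free cells and 16 admissible headings. For each, cast all 5 beams and compare to the given ranges.
  (1.5, 6.5, 120°): beam 1 = 3.0000 ≠ 1.7321 ✗
  (1.5, 1.5, 165°): beam 1 = 0.5176 ≠ 1.7321 ✗
  (4.5, 2.5, 165°): beam 1 = 5.6940 ≠ 1.7321 ✗
  (3.5, 2.5, 195°): beam 1 = 5.6940 ≠ 1.7321 ✗
  (1.5, 4.5, 285°): beam 1 = 0.5176 ≠ 1.7321 ✗
  …
  (2.5, 6.5, 300°): r_1=1.7321, r_2=3.6235, r_3=6.3509, r_4=3.6235, r_5=3.0000 — all match ✓
Only this pose fits every beam.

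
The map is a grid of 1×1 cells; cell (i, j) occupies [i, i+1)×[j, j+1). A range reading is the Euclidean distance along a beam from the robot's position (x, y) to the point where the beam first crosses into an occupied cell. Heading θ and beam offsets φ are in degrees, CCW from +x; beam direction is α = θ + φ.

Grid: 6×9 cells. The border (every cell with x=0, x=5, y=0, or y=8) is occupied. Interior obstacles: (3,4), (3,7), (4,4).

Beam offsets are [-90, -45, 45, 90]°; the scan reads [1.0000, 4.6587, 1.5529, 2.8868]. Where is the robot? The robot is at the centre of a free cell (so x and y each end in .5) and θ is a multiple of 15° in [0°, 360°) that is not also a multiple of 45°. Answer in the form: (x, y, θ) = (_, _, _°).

(x, y, θ) = (2.5, 3.5, 150°)

Candidates: 25 free-cell centres × 16 headings = 400 poses. Raycast each; keep the one whose scan matches to 4 dp.
  (3.5, 1.5, 75°): beam 1 = 1.5529 ≠ 1.0000 ✗
  (2.5, 2.5, 60°): beam 1 = 2.8868 ≠ 1.0000 ✗
  (1.5, 2.5, 210°): beam 2 = 0.5176 ≠ 4.6587 ✗
  …
  (2.5, 3.5, 150°): r_1=1.0000, r_2=4.6587, r_3=1.5529, r_4=2.8868 — all match ✓
Only this pose fits every beam.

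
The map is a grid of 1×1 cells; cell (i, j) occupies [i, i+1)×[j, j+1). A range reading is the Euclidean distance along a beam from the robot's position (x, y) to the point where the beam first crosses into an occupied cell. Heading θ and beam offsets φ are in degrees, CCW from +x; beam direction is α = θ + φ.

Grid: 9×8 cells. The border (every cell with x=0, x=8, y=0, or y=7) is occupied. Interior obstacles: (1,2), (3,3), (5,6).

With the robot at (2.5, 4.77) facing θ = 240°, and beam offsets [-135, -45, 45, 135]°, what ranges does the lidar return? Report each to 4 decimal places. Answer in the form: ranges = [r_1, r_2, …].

beam 1: φ=-135°, α=105°
  direction (-0.2588, 0.9659); cell (2,4); t to first gridline: x 1.9319, y 0.2381 (then +3.8637 / +1.0353)
    (2,5) via y @ 0.2381
    (2,6) via y @ 1.2734
    (1,6) via x @ 1.9319
    (1,7) via y @ 2.3087  # hit
  → r_1 = 2.3087
beam 2: φ=-45°, α=195°
  direction (-0.9659, -0.2588); cell (2,4); t to first gridline: x 0.5176, y 2.9751 (then +1.0353 / +3.8637)
    (1,4) via x @ 0.5176
    (0,4) via x @ 1.5529  # hit
  → r_2 = 1.5529
beam 3: φ=45°, α=285°
  direction (0.2588, -0.9659); cell (2,4); t to first gridline: x 1.9319, y 0.7972 (then +3.8637 / +1.0353)
    (2,3) via y @ 0.7972
    (2,2) via y @ 1.8324
    (3,2) via x @ 1.9319
    (3,1) via y @ 2.8677
    (3,0) via y @ 3.9030  # hit
  → r_3 = 3.9030
beam 4: φ=135°, α=15°
  direction (0.9659, 0.2588); cell (2,4); t to first gridline: x 0.5176, y 0.8887 (then +1.0353 / +3.8637)
    (3,4) via x @ 0.5176
    (3,5) via y @ 0.8887
    (4,5) via x @ 1.5529
    (5,5) via x @ 2.5882
    (6,5) via x @ 3.6235
    (7,5) via x @ 4.6587
    (7,6) via y @ 4.7524
    (8,6) via x @ 5.6940  # hit
  → r_4 = 5.6940

ranges = [2.3087, 1.5529, 3.9030, 5.6940]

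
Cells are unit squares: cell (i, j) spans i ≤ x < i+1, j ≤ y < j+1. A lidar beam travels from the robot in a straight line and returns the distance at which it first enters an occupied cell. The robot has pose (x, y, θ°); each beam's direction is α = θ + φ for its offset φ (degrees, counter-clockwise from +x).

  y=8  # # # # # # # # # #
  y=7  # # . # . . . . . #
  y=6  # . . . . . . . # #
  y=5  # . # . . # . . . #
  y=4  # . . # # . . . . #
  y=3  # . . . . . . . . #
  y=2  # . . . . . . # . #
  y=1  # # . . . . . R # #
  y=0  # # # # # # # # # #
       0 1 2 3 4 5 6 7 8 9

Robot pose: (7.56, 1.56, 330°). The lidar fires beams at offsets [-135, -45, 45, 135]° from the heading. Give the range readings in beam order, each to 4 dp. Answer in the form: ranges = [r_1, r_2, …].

beam 1: φ=-135°, α=195°
  direction (-0.9659, -0.2588); cell (7,1); t to first gridline: x 0.5798, y 2.1637 (then +1.0353 / +3.8637)
    (6,1) via x @ 0.5798
    (5,1) via x @ 1.6150
    (5,0) via y @ 2.1637  # hit
  → r_1 = 2.1637
beam 2: φ=-45°, α=285°
  direction (0.2588, -0.9659); cell (7,1); t to first gridline: x 1.7000, y 0.5798 (then +3.8637 / +1.0353)
    (7,0) via y @ 0.5798  # hit
  → r_2 = 0.5798
beam 3: φ=45°, α=15°
  direction (0.9659, 0.2588); cell (7,1); t to first gridline: x 0.4555, y 1.7000 (then +1.0353 / +3.8637)
    (8,1) via x @ 0.4555  # hit
  → r_3 = 0.4555
beam 4: φ=135°, α=105°
  direction (-0.2588, 0.9659); cell (7,1); t to first gridline: x 2.1637, y 0.4555 (then +3.8637 / +1.0353)
    (7,2) via y @ 0.4555  # hit
  → r_4 = 0.4555

ranges = [2.1637, 0.5798, 0.4555, 0.4555]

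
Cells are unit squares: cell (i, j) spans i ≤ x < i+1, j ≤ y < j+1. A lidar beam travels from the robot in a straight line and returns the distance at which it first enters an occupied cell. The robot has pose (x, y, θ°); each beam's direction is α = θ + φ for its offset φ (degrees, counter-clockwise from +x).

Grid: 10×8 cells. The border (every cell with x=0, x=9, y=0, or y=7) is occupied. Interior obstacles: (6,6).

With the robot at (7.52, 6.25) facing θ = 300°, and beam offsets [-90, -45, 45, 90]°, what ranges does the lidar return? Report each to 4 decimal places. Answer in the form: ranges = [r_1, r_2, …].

ranges = [7.5286, 5.4352, 1.5322, 1.5000]

beam 1: φ=-90°, α=210°
  dir = (cos 210°, sin 210°) = (-0.8660, -0.5000); from cell (7,6)
  next x-line at t=0.6004, next y-line at t=0.5000; Δt_x=1.1547, Δt_y=2.0000
    y: enter (7,5) at t=0.5000
    x: enter (6,5) at t=0.6004
    x: enter (5,5) at t=1.7551
    y: enter (5,4) at t=2.5000
    x: enter (4,4) at t=2.9098
    x: enter (3,4) at t=4.0645
    y: enter (3,3) at t=4.5000
    x: enter (2,3) at t=5.2192
    x: enter (1,3) at t=6.3739
    y: enter (1,2) at t=6.5000
    x: enter (0,2) at t=7.5286 ← occupied
  → r_1 = 7.5286
beam 2: φ=-45°, α=255°
  dir = (cos 255°, sin 255°) = (-0.2588, -0.9659); from cell (7,6)
  next x-line at t=2.0091, next y-line at t=0.2588; Δt_x=3.8637, Δt_y=1.0353
    y: enter (7,5) at t=0.2588
    y: enter (7,4) at t=1.2941
    x: enter (6,4) at t=2.0091
    y: enter (6,3) at t=2.3294
    y: enter (6,2) at t=3.3646
    y: enter (6,1) at t=4.3999
    y: enter (6,0) at t=5.4352 ← occupied
  → r_2 = 5.4352
beam 3: φ=45°, α=345°
  dir = (cos 345°, sin 345°) = (0.9659, -0.2588); from cell (7,6)
  next x-line at t=0.4969, next y-line at t=0.9659; Δt_x=1.0353, Δt_y=3.8637
    x: enter (8,6) at t=0.4969
    y: enter (8,5) at t=0.9659
    x: enter (9,5) at t=1.5322 ← occupied
  → r_3 = 1.5322
beam 4: φ=90°, α=30°
  dir = (cos 30°, sin 30°) = (0.8660, 0.5000); from cell (7,6)
  next x-line at t=0.5543, next y-line at t=1.5000; Δt_x=1.1547, Δt_y=2.0000
    x: enter (8,6) at t=0.5543
    y: enter (8,7) at t=1.5000 ← occupied
  → r_4 = 1.5000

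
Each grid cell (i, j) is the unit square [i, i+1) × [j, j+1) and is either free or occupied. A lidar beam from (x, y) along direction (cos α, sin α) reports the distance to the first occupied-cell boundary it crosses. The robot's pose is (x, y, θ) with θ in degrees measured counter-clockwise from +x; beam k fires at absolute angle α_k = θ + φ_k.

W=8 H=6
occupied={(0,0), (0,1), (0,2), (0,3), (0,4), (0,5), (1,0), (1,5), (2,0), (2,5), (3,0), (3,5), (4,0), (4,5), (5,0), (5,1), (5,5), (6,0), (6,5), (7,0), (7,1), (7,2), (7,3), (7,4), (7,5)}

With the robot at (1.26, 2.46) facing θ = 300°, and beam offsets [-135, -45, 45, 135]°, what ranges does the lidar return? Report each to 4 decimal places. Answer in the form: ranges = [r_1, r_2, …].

ranges = [0.2692, 1.0046, 3.8719, 2.6296]

beam 1: φ=-135°, α=165°
  direction (-0.9659, 0.2588); cell (1,2); t to first gridline: x 0.2692, y 2.0864 (then +1.0353 / +3.8637)
    (0,2) via x @ 0.2692  # hit
  → r_1 = 0.2692
beam 2: φ=-45°, α=255°
  direction (-0.2588, -0.9659); cell (1,2); t to first gridline: x 1.0046, y 0.4762 (then +3.8637 / +1.0353)
    (1,1) via y @ 0.4762
    (0,1) via x @ 1.0046  # hit
  → r_2 = 1.0046
beam 3: φ=45°, α=345°
  direction (0.9659, -0.2588); cell (1,2); t to first gridline: x 0.7661, y 1.7773 (then +1.0353 / +3.8637)
    (2,2) via x @ 0.7661
    (2,1) via y @ 1.7773
    (3,1) via x @ 1.8014
    (4,1) via x @ 2.8367
    (5,1) via x @ 3.8719  # hit
  → r_3 = 3.8719
beam 4: φ=135°, α=75°
  direction (0.2588, 0.9659); cell (1,2); t to first gridline: x 2.8591, y 0.5590 (then +3.8637 / +1.0353)
    (1,3) via y @ 0.5590
    (1,4) via y @ 1.5943
    (1,5) via y @ 2.6296  # hit
  → r_4 = 2.6296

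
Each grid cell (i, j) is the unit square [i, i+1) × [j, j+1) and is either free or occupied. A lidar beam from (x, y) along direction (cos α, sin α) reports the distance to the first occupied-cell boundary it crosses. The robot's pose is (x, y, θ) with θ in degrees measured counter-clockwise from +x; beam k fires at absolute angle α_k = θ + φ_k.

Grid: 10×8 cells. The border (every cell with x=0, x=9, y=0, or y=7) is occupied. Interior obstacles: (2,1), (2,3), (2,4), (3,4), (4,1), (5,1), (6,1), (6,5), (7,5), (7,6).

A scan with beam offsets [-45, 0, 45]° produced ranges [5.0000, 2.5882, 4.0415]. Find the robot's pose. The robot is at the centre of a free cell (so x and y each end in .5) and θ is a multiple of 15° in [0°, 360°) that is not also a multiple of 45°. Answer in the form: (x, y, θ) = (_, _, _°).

(x, y, θ) = (6.5, 4.5, 255°)

Candidates: 38 free-cell centres × 16 headings = 608 poses. Raycast each; keep the one whose scan matches to 4 dp.
  (3.5, 5.5, 165°): beam 1 = 1.7321 ≠ 5.0000 ✗
  (8.5, 4.5, 165°): beam 1 = 1.0000 ≠ 5.0000 ✗
  (6.5, 4.5, 195°): beam 2 = 3.6235 ≠ 2.5882 ✗
  (2.5, 5.5, 30°): beam 1 = 6.7293 ≠ 5.0000 ✗
  (3.5, 3.5, 345°): beam 1 = 1.7321 ≠ 5.0000 ✗
  …
  (6.5, 4.5, 255°): r_1=5.0000, r_2=2.5882, r_3=4.0415 — all match ✓
Only this pose fits every beam.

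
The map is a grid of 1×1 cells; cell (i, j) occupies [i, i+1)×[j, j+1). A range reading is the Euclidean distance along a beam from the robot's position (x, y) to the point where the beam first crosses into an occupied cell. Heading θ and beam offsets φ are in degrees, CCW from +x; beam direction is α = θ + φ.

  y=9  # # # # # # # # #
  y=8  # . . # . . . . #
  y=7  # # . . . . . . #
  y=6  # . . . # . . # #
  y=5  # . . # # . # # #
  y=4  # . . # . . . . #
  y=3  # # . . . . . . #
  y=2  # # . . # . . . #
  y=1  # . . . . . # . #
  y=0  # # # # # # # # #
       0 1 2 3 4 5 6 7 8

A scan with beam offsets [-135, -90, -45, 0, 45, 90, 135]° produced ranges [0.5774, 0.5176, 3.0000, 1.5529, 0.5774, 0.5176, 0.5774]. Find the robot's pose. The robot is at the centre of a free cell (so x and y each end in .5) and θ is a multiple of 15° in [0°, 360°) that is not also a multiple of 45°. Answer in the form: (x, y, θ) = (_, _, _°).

(x, y, θ) = (1.5, 8.5, 15°)

Enumerate (i+0.5, j+0.5, θ) over the 43 free cells and 16 admissible headings. For each, cast all 7 beams and compare to the given ranges.
  (4.5, 3.5, 255°): beam 1 = 1.0000 ≠ 0.5774 ✗
  (5.5, 2.5, 330°): beam 1 = 0.5176 ≠ 0.5774 ✗
  (5.5, 2.5, 300°): beam 1 = 0.5176 ≠ 0.5774 ✗
  …
  (1.5, 8.5, 15°): r_1=0.5774, r_2=0.5176, r_3=3.0000, r_4=1.5529, r_5=0.5774, r_6=0.5176, r_7=0.5774 — all match ✓
Unique over the lattice → pose = (1.5, 8.5, 15°).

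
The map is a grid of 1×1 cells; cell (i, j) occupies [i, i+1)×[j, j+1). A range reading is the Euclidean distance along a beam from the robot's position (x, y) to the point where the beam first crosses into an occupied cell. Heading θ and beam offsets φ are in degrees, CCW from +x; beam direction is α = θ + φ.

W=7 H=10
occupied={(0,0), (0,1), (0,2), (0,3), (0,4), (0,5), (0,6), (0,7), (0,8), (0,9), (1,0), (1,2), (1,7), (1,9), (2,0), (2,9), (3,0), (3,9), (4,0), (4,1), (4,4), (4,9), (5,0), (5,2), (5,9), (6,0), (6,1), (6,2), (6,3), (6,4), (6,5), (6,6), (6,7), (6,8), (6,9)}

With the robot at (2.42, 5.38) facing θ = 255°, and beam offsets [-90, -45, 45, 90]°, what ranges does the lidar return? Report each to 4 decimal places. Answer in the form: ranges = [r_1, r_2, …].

ranges = [1.4701, 1.6397, 3.9029, 1.6357]

beam 1: φ=-90°, α=165°
  d=(-0.9659,0.2588)  start (2,5)  tX=0.4348 tY=2.3955  stride 1/|dx|=1.0353 1/|dy|=3.8637
    cross x-line → (1,5), t=0.4348
    cross x-line → (0,5), t=1.4701 (wall)
  → r_1 = 1.4701
beam 2: φ=-45°, α=210°
  d=(-0.8660,-0.5000)  start (2,5)  tX=0.4850 tY=0.7600  stride 1/|dx|=1.1547 1/|dy|=2.0000
    cross x-line → (1,5), t=0.4850
    cross y-line → (1,4), t=0.7600
    cross x-line → (0,4), t=1.6397 (wall)
  → r_2 = 1.6397
beam 3: φ=45°, α=300°
  d=(0.5000,-0.8660)  start (2,5)  tX=1.1600 tY=0.4388  stride 1/|dx|=2.0000 1/|dy|=1.1547
    cross y-line → (2,4), t=0.4388
    cross x-line → (3,4), t=1.1600
    cross y-line → (3,3), t=1.5935
    cross y-line → (3,2), t=2.7482
    cross x-line → (4,2), t=3.1600
    cross y-line → (4,1), t=3.9029 (wall)
  → r_3 = 3.9029
beam 4: φ=90°, α=345°
  d=(0.9659,-0.2588)  start (2,5)  tX=0.6005 tY=1.4682  stride 1/|dx|=1.0353 1/|dy|=3.8637
    cross x-line → (3,5), t=0.6005
    cross y-line → (3,4), t=1.4682
    cross x-line → (4,4), t=1.6357 (wall)
  → r_4 = 1.6357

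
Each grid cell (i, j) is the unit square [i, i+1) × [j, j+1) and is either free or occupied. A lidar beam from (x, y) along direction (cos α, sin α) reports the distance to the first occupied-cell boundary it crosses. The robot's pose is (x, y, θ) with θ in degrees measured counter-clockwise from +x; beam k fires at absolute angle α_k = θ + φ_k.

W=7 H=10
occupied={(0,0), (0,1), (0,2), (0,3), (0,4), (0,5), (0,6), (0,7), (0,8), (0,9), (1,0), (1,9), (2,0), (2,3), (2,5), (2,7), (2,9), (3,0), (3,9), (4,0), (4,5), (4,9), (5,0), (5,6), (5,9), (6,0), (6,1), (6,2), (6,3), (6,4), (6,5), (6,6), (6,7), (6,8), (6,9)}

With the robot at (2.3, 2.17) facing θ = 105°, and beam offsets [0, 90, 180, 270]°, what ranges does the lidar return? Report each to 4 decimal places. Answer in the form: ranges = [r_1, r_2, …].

ranges = [0.8593, 1.3459, 1.2113, 3.8305]

beam 1: φ=0°, α=105°
  dir = (cos 105°, sin 105°) = (-0.2588, 0.9659); from cell (2,2)
  next x-line at t=1.1591, next y-line at t=0.8593; Δt_x=3.8637, Δt_y=1.0353
    y: enter (2,3) at t=0.8593 ← occupied
  → r_1 = 0.8593
beam 2: φ=90°, α=195°
  dir = (cos 195°, sin 195°) = (-0.9659, -0.2588); from cell (2,2)
  next x-line at t=0.3106, next y-line at t=0.6568; Δt_x=1.0353, Δt_y=3.8637
    x: enter (1,2) at t=0.3106
    y: enter (1,1) at t=0.6568
    x: enter (0,1) at t=1.3459 ← occupied
  → r_2 = 1.3459
beam 3: φ=180°, α=285°
  dir = (cos 285°, sin 285°) = (0.2588, -0.9659); from cell (2,2)
  next x-line at t=2.7046, next y-line at t=0.1760; Δt_x=3.8637, Δt_y=1.0353
    y: enter (2,1) at t=0.1760
    y: enter (2,0) at t=1.2113 ← occupied
  → r_3 = 1.2113
beam 4: φ=270°, α=15°
  dir = (cos 15°, sin 15°) = (0.9659, 0.2588); from cell (2,2)
  next x-line at t=0.7247, next y-line at t=3.2069; Δt_x=1.0353, Δt_y=3.8637
    x: enter (3,2) at t=0.7247
    x: enter (4,2) at t=1.7600
    x: enter (5,2) at t=2.7952
    y: enter (5,3) at t=3.2069
    x: enter (6,3) at t=3.8305 ← occupied
  → r_4 = 3.8305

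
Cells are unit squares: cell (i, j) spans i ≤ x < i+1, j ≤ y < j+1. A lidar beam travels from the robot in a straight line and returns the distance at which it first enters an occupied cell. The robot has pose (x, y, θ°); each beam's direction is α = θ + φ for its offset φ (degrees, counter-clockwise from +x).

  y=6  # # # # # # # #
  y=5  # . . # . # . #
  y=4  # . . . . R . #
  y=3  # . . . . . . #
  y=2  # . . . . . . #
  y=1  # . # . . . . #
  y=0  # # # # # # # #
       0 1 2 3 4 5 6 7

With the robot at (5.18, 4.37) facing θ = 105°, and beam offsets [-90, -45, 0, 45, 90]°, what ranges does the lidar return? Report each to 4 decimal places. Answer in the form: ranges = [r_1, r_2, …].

beam 1: φ=-90°, α=15°
  dir = (cos 15°, sin 15°) = (0.9659, 0.2588); from cell (5,4)
  next x-line at t=0.8489, next y-line at t=2.4341; Δt_x=1.0353, Δt_y=3.8637
    x: enter (6,4) at t=0.8489
    x: enter (7,4) at t=1.8842 ← occupied
  → r_1 = 1.8842
beam 2: φ=-45°, α=60°
  dir = (cos 60°, sin 60°) = (0.5000, 0.8660); from cell (5,4)
  next x-line at t=1.6400, next y-line at t=0.7275; Δt_x=2.0000, Δt_y=1.1547
    y: enter (5,5) at t=0.7275 ← occupied
  → r_2 = 0.7275
beam 3: φ=0°, α=105°
  dir = (cos 105°, sin 105°) = (-0.2588, 0.9659); from cell (5,4)
  next x-line at t=0.6955, next y-line at t=0.6522; Δt_x=3.8637, Δt_y=1.0353
    y: enter (5,5) at t=0.6522 ← occupied
  → r_3 = 0.6522
beam 4: φ=45°, α=150°
  dir = (cos 150°, sin 150°) = (-0.8660, 0.5000); from cell (5,4)
  next x-line at t=0.2078, next y-line at t=1.2600; Δt_x=1.1547, Δt_y=2.0000
    x: enter (4,4) at t=0.2078
    y: enter (4,5) at t=1.2600
    x: enter (3,5) at t=1.3625 ← occupied
  → r_4 = 1.3625
beam 5: φ=90°, α=195°
  dir = (cos 195°, sin 195°) = (-0.9659, -0.2588); from cell (5,4)
  next x-line at t=0.1863, next y-line at t=1.4296; Δt_x=1.0353, Δt_y=3.8637
    x: enter (4,4) at t=0.1863
    x: enter (3,4) at t=1.2216
    y: enter (3,3) at t=1.4296
    x: enter (2,3) at t=2.2569
    x: enter (1,3) at t=3.2922
    x: enter (0,3) at t=4.3275 ← occupied
  → r_5 = 4.3275

ranges = [1.8842, 0.7275, 0.6522, 1.3625, 4.3275]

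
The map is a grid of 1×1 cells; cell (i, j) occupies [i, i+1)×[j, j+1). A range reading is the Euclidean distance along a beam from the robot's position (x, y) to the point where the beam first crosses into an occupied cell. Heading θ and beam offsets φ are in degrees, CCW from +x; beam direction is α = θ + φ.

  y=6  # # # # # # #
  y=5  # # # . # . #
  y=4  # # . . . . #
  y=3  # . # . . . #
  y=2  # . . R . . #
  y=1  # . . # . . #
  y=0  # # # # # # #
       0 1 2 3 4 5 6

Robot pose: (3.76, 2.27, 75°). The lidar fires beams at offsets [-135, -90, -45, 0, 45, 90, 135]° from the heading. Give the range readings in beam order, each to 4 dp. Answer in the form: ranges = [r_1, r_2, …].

beam 1: φ=-135°, α=300°
  cosα=0.5000 sinα=-0.8660 | (3,2) | tMaxX 0.4800 tMaxY 0.3118 | tΔX 2.0000 tΔY 1.1547
    t=0.3118 [y] (3,1) — stop
  → r_1 = 0.3118
beam 2: φ=-90°, α=345°
  cosα=0.9659 sinα=-0.2588 | (3,2) | tMaxX 0.2485 tMaxY 1.0432 | tΔX 1.0353 tΔY 3.8637
    t=0.2485 [x] (4,2)
    t=1.0432 [y] (4,1)
    t=1.2837 [x] (5,1)
    t=2.3190 [x] (6,1) — stop
  → r_2 = 2.3190
beam 3: φ=-45°, α=30°
  cosα=0.8660 sinα=0.5000 | (3,2) | tMaxX 0.2771 tMaxY 1.4600 | tΔX 1.1547 tΔY 2.0000
    t=0.2771 [x] (4,2)
    t=1.4318 [x] (5,2)
    t=1.4600 [y] (5,3)
    t=2.5865 [x] (6,3) — stop
  → r_3 = 2.5865
beam 4: φ=0°, α=75°
  cosα=0.2588 sinα=0.9659 | (3,2) | tMaxX 0.9273 tMaxY 0.7558 | tΔX 3.8637 tΔY 1.0353
    t=0.7558 [y] (3,3)
    t=0.9273 [x] (4,3)
    t=1.7910 [y] (4,4)
    t=2.8263 [y] (4,5) — stop
  → r_4 = 2.8263
beam 5: φ=45°, α=120°
  cosα=-0.5000 sinα=0.8660 | (3,2) | tMaxX 1.5200 tMaxY 0.8429 | tΔX 2.0000 tΔY 1.1547
    t=0.8429 [y] (3,3)
    t=1.5200 [x] (2,3) — stop
  → r_5 = 1.5200
beam 6: φ=90°, α=165°
  cosα=-0.9659 sinα=0.2588 | (3,2) | tMaxX 0.7868 tMaxY 2.8205 | tΔX 1.0353 tΔY 3.8637
    t=0.7868 [x] (2,2)
    t=1.8221 [x] (1,2)
    t=2.8205 [y] (1,3)
    t=2.8574 [x] (0,3) — stop
  → r_6 = 2.8574
beam 7: φ=135°, α=210°
  cosα=-0.8660 sinα=-0.5000 | (3,2) | tMaxX 0.8776 tMaxY 0.5400 | tΔX 1.1547 tΔY 2.0000
    t=0.5400 [y] (3,1) — stop
  → r_7 = 0.5400

ranges = [0.3118, 2.3190, 2.5865, 2.8263, 1.5200, 2.8574, 0.5400]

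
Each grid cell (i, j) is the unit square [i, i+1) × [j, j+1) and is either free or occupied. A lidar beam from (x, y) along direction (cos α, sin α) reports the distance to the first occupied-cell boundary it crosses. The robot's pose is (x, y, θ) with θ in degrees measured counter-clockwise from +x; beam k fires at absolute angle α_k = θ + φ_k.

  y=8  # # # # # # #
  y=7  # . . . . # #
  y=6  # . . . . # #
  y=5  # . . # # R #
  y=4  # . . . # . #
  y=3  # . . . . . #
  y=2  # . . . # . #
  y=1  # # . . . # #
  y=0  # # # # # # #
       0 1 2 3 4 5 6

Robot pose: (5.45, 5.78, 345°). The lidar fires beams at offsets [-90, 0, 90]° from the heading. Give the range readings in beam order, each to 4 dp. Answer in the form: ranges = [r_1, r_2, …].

ranges = [1.7387, 0.5694, 0.2278]

beam 1: φ=-90°, α=255°
  d=(-0.2588,-0.9659)  start (5,5)  tX=1.7387 tY=0.8075  stride 1/|dx|=3.8637 1/|dy|=1.0353
    cross y-line → (5,4), t=0.8075
    cross x-line → (4,4), t=1.7387 (wall)
  → r_1 = 1.7387
beam 2: φ=0°, α=345°
  d=(0.9659,-0.2588)  start (5,5)  tX=0.5694 tY=3.0137  stride 1/|dx|=1.0353 1/|dy|=3.8637
    cross x-line → (6,5), t=0.5694 (wall)
  → r_2 = 0.5694
beam 3: φ=90°, α=75°
  d=(0.2588,0.9659)  start (5,5)  tX=2.1250 tY=0.2278  stride 1/|dx|=3.8637 1/|dy|=1.0353
    cross y-line → (5,6), t=0.2278 (wall)
  → r_3 = 0.2278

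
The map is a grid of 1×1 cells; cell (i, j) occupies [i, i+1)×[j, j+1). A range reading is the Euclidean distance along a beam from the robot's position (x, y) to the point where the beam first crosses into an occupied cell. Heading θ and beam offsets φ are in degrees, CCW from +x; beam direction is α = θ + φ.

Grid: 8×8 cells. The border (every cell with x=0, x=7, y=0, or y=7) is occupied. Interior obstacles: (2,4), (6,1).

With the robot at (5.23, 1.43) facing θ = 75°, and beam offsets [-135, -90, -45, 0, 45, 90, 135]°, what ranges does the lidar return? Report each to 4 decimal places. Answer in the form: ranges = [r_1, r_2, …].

ranges = [0.4965, 0.7972, 0.8891, 5.7665, 6.4317, 4.3792, 0.8600]

beam 1: φ=-135°, α=300°
  cosα=0.5000 sinα=-0.8660 | (5,1) | tMaxX 1.5400 tMaxY 0.4965 | tΔX 2.0000 tΔY 1.1547
    t=0.4965 [y] (5,0) — stop
  → r_1 = 0.4965
beam 2: φ=-90°, α=345°
  cosα=0.9659 sinα=-0.2588 | (5,1) | tMaxX 0.7972 tMaxY 1.6614 | tΔX 1.0353 tΔY 3.8637
    t=0.7972 [x] (6,1) — stop
  → r_2 = 0.7972
beam 3: φ=-45°, α=30°
  cosα=0.8660 sinα=0.5000 | (5,1) | tMaxX 0.8891 tMaxY 1.1400 | tΔX 1.1547 tΔY 2.0000
    t=0.8891 [x] (6,1) — stop
  → r_3 = 0.8891
beam 4: φ=0°, α=75°
  cosα=0.2588 sinα=0.9659 | (5,1) | tMaxX 2.9751 tMaxY 0.5901 | tΔX 3.8637 tΔY 1.0353
    t=0.5901 [y] (5,2)
    t=1.6254 [y] (5,3)
    t=2.6607 [y] (5,4)
    t=2.9751 [x] (6,4)
    t=3.6959 [y] (6,5)
    t=4.7312 [y] (6,6)
    t=5.7665 [y] (6,7) — stop
  → r_4 = 5.7665
beam 5: φ=45°, α=120°
  cosα=-0.5000 sinα=0.8660 | (5,1) | tMaxX 0.4600 tMaxY 0.6582 | tΔX 2.0000 tΔY 1.1547
    t=0.4600 [x] (4,1)
    t=0.6582 [y] (4,2)
    t=1.8129 [y] (4,3)
    t=2.4600 [x] (3,3)
    t=2.9676 [y] (3,4)
    t=4.1223 [y] (3,5)
    t=4.4600 [x] (2,5)
    t=5.2770 [y] (2,6)
    t=6.4317 [y] (2,7) — stop
  → r_5 = 6.4317
beam 6: φ=90°, α=165°
  cosα=-0.9659 sinα=0.2588 | (5,1) | tMaxX 0.2381 tMaxY 2.2023 | tΔX 1.0353 tΔY 3.8637
    t=0.2381 [x] (4,1)
    t=1.2734 [x] (3,1)
    t=2.2023 [y] (3,2)
    t=2.3087 [x] (2,2)
    t=3.3439 [x] (1,2)
    t=4.3792 [x] (0,2) — stop
  → r_6 = 4.3792
beam 7: φ=135°, α=210°
  cosα=-0.8660 sinα=-0.5000 | (5,1) | tMaxX 0.2656 tMaxY 0.8600 | tΔX 1.1547 tΔY 2.0000
    t=0.2656 [x] (4,1)
    t=0.8600 [y] (4,0) — stop
  → r_7 = 0.8600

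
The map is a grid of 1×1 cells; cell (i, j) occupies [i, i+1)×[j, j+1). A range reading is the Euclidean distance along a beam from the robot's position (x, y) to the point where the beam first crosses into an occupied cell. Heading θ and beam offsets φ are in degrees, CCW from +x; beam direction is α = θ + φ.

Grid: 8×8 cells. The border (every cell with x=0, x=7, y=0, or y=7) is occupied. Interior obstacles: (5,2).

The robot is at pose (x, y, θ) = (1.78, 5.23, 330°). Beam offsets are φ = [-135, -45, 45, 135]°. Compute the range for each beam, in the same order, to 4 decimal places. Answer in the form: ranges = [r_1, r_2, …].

ranges = [0.8075, 4.3792, 5.4041, 1.8324]

beam 1: φ=-135°, α=195°
  dir = (cos 195°, sin 195°) = (-0.9659, -0.2588); from cell (1,5)
  next x-line at t=0.8075, next y-line at t=0.8887; Δt_x=1.0353, Δt_y=3.8637
    x: enter (0,5) at t=0.8075 ← occupied
  → r_1 = 0.8075
beam 2: φ=-45°, α=285°
  dir = (cos 285°, sin 285°) = (0.2588, -0.9659); from cell (1,5)
  next x-line at t=0.8500, next y-line at t=0.2381; Δt_x=3.8637, Δt_y=1.0353
    y: enter (1,4) at t=0.2381
    x: enter (2,4) at t=0.8500
    y: enter (2,3) at t=1.2734
    y: enter (2,2) at t=2.3087
    y: enter (2,1) at t=3.3439
    y: enter (2,0) at t=4.3792 ← occupied
  → r_2 = 4.3792
beam 3: φ=45°, α=15°
  dir = (cos 15°, sin 15°) = (0.9659, 0.2588); from cell (1,5)
  next x-line at t=0.2278, next y-line at t=2.9751; Δt_x=1.0353, Δt_y=3.8637
    x: enter (2,5) at t=0.2278
    x: enter (3,5) at t=1.2630
    x: enter (4,5) at t=2.2983
    y: enter (4,6) at t=2.9751
    x: enter (5,6) at t=3.3336
    x: enter (6,6) at t=4.3689
    x: enter (7,6) at t=5.4041 ← occupied
  → r_3 = 5.4041
beam 4: φ=135°, α=105°
  dir = (cos 105°, sin 105°) = (-0.2588, 0.9659); from cell (1,5)
  next x-line at t=3.0137, next y-line at t=0.7972; Δt_x=3.8637, Δt_y=1.0353
    y: enter (1,6) at t=0.7972
    y: enter (1,7) at t=1.8324 ← occupied
  → r_4 = 1.8324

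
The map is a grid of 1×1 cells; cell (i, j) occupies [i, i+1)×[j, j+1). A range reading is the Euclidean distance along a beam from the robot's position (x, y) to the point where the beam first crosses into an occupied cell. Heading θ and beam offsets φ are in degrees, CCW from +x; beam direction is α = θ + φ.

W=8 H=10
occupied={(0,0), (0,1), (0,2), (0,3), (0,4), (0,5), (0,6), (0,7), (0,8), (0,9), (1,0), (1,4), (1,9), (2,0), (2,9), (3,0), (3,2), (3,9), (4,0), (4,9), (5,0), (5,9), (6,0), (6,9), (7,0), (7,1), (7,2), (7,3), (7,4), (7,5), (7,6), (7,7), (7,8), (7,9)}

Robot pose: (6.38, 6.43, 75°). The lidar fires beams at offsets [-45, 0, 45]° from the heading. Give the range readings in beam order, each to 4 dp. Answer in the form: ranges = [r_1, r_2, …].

beam 1: φ=-45°, α=30°
  cosα=0.8660 sinα=0.5000 | (6,6) | tMaxX 0.7159 tMaxY 1.1400 | tΔX 1.1547 tΔY 2.0000
    t=0.7159 [x] (7,6) — stop
  → r_1 = 0.7159
beam 2: φ=0°, α=75°
  cosα=0.2588 sinα=0.9659 | (6,6) | tMaxX 2.3955 tMaxY 0.5901 | tΔX 3.8637 tΔY 1.0353
    t=0.5901 [y] (6,7)
    t=1.6254 [y] (6,8)
    t=2.3955 [x] (7,8) — stop
  → r_2 = 2.3955
beam 3: φ=45°, α=120°
  cosα=-0.5000 sinα=0.8660 | (6,6) | tMaxX 0.7600 tMaxY 0.6582 | tΔX 2.0000 tΔY 1.1547
    t=0.6582 [y] (6,7)
    t=0.7600 [x] (5,7)
    t=1.8129 [y] (5,8)
    t=2.7600 [x] (4,8)
    t=2.9676 [y] (4,9) — stop
  → r_3 = 2.9676

ranges = [0.7159, 2.3955, 2.9676]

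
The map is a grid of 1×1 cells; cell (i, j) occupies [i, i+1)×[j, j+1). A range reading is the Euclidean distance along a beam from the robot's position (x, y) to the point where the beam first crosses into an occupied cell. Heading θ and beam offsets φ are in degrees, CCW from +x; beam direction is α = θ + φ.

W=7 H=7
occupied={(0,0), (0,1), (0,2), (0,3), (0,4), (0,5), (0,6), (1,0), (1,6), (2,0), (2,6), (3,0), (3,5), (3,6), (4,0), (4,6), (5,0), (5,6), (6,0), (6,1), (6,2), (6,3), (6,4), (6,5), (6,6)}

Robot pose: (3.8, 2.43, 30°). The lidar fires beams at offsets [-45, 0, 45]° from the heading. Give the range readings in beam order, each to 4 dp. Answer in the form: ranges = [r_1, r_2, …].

ranges = [2.2776, 2.5403, 3.6959]

beam 1: φ=-45°, α=345°
  d=(0.9659,-0.2588)  start (3,2)  tX=0.2071 tY=1.6614  stride 1/|dx|=1.0353 1/|dy|=3.8637
    cross x-line → (4,2), t=0.2071
    cross x-line → (5,2), t=1.2423
    cross y-line → (5,1), t=1.6614
    cross x-line → (6,1), t=2.2776 (wall)
  → r_1 = 2.2776
beam 2: φ=0°, α=30°
  d=(0.8660,0.5000)  start (3,2)  tX=0.2309 tY=1.1400  stride 1/|dx|=1.1547 1/|dy|=2.0000
    cross x-line → (4,2), t=0.2309
    cross y-line → (4,3), t=1.1400
    cross x-line → (5,3), t=1.3856
    cross x-line → (6,3), t=2.5403 (wall)
  → r_2 = 2.5403
beam 3: φ=45°, α=75°
  d=(0.2588,0.9659)  start (3,2)  tX=0.7727 tY=0.5901  stride 1/|dx|=3.8637 1/|dy|=1.0353
    cross y-line → (3,3), t=0.5901
    cross x-line → (4,3), t=0.7727
    cross y-line → (4,4), t=1.6254
    cross y-line → (4,5), t=2.6607
    cross y-line → (4,6), t=3.6959 (wall)
  → r_3 = 3.6959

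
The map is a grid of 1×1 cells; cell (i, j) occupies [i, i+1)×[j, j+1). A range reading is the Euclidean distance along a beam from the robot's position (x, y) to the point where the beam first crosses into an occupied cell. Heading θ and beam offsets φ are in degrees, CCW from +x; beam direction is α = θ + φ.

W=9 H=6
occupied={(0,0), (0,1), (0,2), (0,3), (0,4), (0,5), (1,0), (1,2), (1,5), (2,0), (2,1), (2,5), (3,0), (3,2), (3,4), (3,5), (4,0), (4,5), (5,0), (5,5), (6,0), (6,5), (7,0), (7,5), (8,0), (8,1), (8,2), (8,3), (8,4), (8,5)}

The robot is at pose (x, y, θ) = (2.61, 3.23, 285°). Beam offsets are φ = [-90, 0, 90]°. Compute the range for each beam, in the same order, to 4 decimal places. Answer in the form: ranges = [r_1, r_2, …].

beam 1: φ=-90°, α=195°
  dir = (cos 195°, sin 195°) = (-0.9659, -0.2588); from cell (2,3)
  next x-line at t=0.6315, next y-line at t=0.8887; Δt_x=1.0353, Δt_y=3.8637
    x: enter (1,3) at t=0.6315
    y: enter (1,2) at t=0.8887 ← occupied
  → r_1 = 0.8887
beam 2: φ=0°, α=285°
  dir = (cos 285°, sin 285°) = (0.2588, -0.9659); from cell (2,3)
  next x-line at t=1.5068, next y-line at t=0.2381; Δt_x=3.8637, Δt_y=1.0353
    y: enter (2,2) at t=0.2381
    y: enter (2,1) at t=1.2734 ← occupied
  → r_2 = 1.2734
beam 3: φ=90°, α=15°
  dir = (cos 15°, sin 15°) = (0.9659, 0.2588); from cell (2,3)
  next x-line at t=0.4038, next y-line at t=2.9751; Δt_x=1.0353, Δt_y=3.8637
    x: enter (3,3) at t=0.4038
    x: enter (4,3) at t=1.4390
    x: enter (5,3) at t=2.4743
    y: enter (5,4) at t=2.9751
    x: enter (6,4) at t=3.5096
    x: enter (7,4) at t=4.5449
    x: enter (8,4) at t=5.5801 ← occupied
  → r_3 = 5.5801

ranges = [0.8887, 1.2734, 5.5801]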